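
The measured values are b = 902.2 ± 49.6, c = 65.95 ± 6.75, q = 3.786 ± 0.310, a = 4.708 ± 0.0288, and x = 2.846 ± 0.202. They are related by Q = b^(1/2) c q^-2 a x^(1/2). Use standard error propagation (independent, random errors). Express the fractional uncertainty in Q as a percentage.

Products/powers → add relative errors in quadrature, weighted by exponent:
  (½·δb/b)² = (0.5×0.0550)² = 0.000756;  (1·δc/c)² = (1×0.102)² = 0.0105;  (-2·δq/q)² = (-2×0.0819)² = 0.0268;  (1·δa/a)² = (1×0.00612)² = 3.74e-05;  (½·δx/x)² = (0.5×0.0710)² = 0.00126
δQ/Q = √(0.0393) = 0.198

19.8%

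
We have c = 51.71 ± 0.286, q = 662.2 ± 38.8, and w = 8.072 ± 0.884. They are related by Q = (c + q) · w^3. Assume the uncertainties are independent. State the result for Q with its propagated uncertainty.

Let u = c + q = 713.9. δu = √(δc² + δq²) = √(0.0818 + 1510) = 38.8, so δu/u = 0.0544.
Q is then a monomial in u, w:
δQ/Q = √((δu/u)² + (3·δw/w)²) = √(0.00295 + 0.108) = 0.333
Q = 375500, so δQ = 0.333 × 375500 = 1.25e+05.

(3.755 ± 1.25) × 10^5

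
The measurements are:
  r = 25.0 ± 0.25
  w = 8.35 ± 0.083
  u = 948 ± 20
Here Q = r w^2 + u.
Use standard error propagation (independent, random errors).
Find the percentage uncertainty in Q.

1.62%

Let p = r·w^2 = 1740. δp/p = √((1·δr/r)² + (2·δw/w)²) = √(0.000100 + 0.000395) = 0.0223, so δp = 38.8.
Q = p + u: δQ = √(δp² + δu²) = √(1500 + 400) = 43.6
Q = 2690, so δQ/Q = 43.6/2690 = 0.0162.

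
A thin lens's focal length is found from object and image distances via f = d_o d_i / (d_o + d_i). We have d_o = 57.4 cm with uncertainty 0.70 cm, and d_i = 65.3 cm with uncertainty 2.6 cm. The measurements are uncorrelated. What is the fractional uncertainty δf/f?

0.0197

∂f/∂d_o = (d_i/(d_o+d_i))² = 0.283;  ∂f/∂d_i = (d_o/(d_o+d_i))² = 0.219
δf = √((∂f/∂d_o · δd_o)² + (∂f/∂d_i · δd_i)²) = √(0.0393 + 0.324) = 0.603 cm
f = 30.5 cm, so δf/f = 0.603/30.5 = 0.0197.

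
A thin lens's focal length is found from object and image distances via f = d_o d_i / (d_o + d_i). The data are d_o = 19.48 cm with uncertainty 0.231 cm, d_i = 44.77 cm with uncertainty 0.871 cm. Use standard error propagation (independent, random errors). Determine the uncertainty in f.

0.138 cm

∂f/∂d_o = (d_i/(d_o+d_i))² = 0.486;  ∂f/∂d_i = (d_o/(d_o+d_i))² = 0.0919
δf = √((∂f/∂d_o · δd_o)² + (∂f/∂d_i · δd_i)²) = √(0.0126 + 0.00641) = 0.138 cm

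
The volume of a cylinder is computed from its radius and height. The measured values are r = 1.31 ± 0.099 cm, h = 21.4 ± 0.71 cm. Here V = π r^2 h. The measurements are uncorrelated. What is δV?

17.9 cm^3

For a monomial V ∝ r^2, h, fractional errors add in quadrature:
  (2·δr/r)² = (2×0.0756)² = 0.0228;  (1·δh/h)² = (1×0.0332)² = 0.00110
δV/V = √(0.0239) = 0.155
V = 115 cm^3, so δV = 0.155 × 115 = 17.9 cm^3.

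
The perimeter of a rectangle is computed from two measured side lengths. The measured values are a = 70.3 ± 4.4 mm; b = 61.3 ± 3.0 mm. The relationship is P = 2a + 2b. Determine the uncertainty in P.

For a sum/difference, combine absolute errors in quadrature:
  (2·δa)² = 77.4;  (2·δb)² = 36.0
δP = √(113) = 10.7 mm

10.7 mm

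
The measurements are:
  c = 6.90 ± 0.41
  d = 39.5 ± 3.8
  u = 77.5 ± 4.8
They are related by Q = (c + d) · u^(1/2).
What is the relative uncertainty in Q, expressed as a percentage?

Let w = c + d = 46.4. δw = √(δc² + δd²) = √(0.168 + 14.4) = 3.82, so δw/w = 0.0824.
Q is then a monomial in w, u:
δQ/Q = √((δw/w)² + (½·δu/u)²) = √(0.00679 + 0.000959) = 0.0880

8.80%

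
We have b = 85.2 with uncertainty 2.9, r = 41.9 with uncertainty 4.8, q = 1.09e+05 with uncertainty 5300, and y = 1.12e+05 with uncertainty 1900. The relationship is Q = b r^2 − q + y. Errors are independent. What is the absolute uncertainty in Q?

35100

Let p = b·r^2 = 1.5e+05. δp/p = √((1·δb/b)² + (2·δr/r)²) = √(0.00116 + 0.0525) = 0.232, so δp = 34600.
Q = p − q + y: δQ = √(δp² + δq² + δy²) = √(1.2e+09 + 2.81e+07 + 3.61e+06) = 35100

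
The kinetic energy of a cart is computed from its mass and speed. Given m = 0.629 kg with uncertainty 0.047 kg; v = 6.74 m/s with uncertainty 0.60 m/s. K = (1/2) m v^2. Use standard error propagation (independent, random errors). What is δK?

Products/powers → add relative errors in quadrature, weighted by exponent:
  (1·δm/m)² = (1×0.0747)² = 0.00558;  (2·δv/v)² = (2×0.0890)² = 0.0317
δK/K = √(0.0373) = 0.193
K = 14.3 J, so δK = 0.193 × 14.3 = 2.76 J.

2.76 J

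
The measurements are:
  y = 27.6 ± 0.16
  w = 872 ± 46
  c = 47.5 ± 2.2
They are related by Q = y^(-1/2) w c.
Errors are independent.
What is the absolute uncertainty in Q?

Since Q is a product/quotient, work with relative uncertainties:
  (−½·δy/y)² = (-0.5×0.00580)² = 8.4e-06;  (1·δw/w)² = (1×0.0528)² = 0.00278;  (1·δc/c)² = (1×0.0463)² = 0.00215
δQ/Q = √(0.00494) = 0.0703
Q = 7880, so δQ = 0.0703 × 7880 = 554.

554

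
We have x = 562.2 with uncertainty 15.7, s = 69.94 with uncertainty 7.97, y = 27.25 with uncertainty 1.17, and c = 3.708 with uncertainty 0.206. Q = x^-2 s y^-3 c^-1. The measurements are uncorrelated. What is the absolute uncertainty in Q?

5.58e-10

Products/powers → add relative errors in quadrature, weighted by exponent:
  (-2·δx/x)² = (-2×0.0279)² = 0.00312;  (1·δs/s)² = (1×0.114)² = 0.0130;  (-3·δy/y)² = (-3×0.0429)² = 0.0166;  (-1·δc/c)² = (-1×0.0556)² = 0.00309
δQ/Q = √(0.0358) = 0.189
Q = 2.949e-09, so δQ = 0.189 × 2.949e-09 = 5.58e-10.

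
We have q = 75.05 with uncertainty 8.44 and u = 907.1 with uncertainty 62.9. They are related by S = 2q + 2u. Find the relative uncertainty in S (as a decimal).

S is a linear combination, so absolute uncertainties add in quadrature:
  (2·δq)² = 285;  (2·δu)² = 15800
δS = √(16100) = 127
S = 1964, so δS/S = 127/1964 = 0.0646.

0.0646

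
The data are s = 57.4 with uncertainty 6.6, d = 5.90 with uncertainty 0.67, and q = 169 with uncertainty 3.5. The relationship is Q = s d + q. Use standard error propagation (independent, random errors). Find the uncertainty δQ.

Let p = s·d = 339. δp/p = √((1·δs/s)² + (1·δd/d)²) = √(0.0132 + 0.0129) = 0.162, so δp = 54.7.
Q = p + q: δQ = √(δp² + δq²) = √(3000 + 12.2) = 54.8

54.8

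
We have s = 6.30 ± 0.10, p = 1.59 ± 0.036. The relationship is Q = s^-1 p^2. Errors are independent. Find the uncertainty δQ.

0.0193

Products/powers → add relative errors in quadrature, weighted by exponent:
  (-1·δs/s)² = (-1×0.0159)² = 0.000252;  (2·δp/p)² = (2×0.0226)² = 0.00205
δQ/Q = √(0.00230) = 0.0480
Q = 0.401, so δQ = 0.0480 × 0.401 = 0.0193.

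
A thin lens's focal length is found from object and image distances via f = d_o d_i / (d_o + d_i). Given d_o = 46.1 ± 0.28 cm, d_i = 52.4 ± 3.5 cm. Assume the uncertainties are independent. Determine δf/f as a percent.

∂f/∂d_o = (d_i/(d_o+d_i))² = 0.283;  ∂f/∂d_i = (d_o/(d_o+d_i))² = 0.219
δf = √((∂f/∂d_o · δd_o)² + (∂f/∂d_i · δd_i)²) = √(0.00628 + 0.588) = 0.771 cm
f = 24.5 cm, so δf/f = 0.771/24.5 = 0.0314.

3.14%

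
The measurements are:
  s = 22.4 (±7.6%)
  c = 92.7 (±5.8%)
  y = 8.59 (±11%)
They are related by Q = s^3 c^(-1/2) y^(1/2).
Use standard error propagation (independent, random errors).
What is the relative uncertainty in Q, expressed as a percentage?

For a monomial Q ∝ s^3, c^(-1/2), y^(1/2), fractional errors add in quadrature:
  (3·δs/s)² = (3×0.0760)² = 0.0520;  (−½·δc/c)² = (-0.5×0.0580)² = 0.000841;  (½·δy/y)² = (0.5×0.110)² = 0.00302
δQ/Q = √(0.0558) = 0.236

23.6%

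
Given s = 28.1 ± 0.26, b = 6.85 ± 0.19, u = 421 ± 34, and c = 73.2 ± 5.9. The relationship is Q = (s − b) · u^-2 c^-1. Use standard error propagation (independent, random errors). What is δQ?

Let w = s − b = 21.2. δw = √(δs² + δb²) = √(0.0676 + 0.0361) = 0.322, so δw/w = 0.0152.
Q is then a monomial in w, u, c:
δQ/Q = √((δw/w)² + (-2·δu/u)² + (-1·δc/c)²) = √(0.000230 + 0.0261 + 0.00650) = 0.181
Q = 1.64e-06, so δQ = 0.181 × 1.64e-06 = 2.97e-07.

2.97e-07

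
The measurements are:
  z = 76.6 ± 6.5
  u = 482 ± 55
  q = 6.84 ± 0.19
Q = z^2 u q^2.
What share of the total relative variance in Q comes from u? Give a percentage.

(δQ/Q)² = (2·δz/z)² + (1·δu/u)² + (2·δq/q)²
  z term: (2×0.0849)² = 0.0288
  u term: (1×0.114)² = 0.0130
  q term: (2×0.0278)² = 0.00309
Total = 0.0449. Share from u = 0.0130/0.0449 = 0.290.

29.0%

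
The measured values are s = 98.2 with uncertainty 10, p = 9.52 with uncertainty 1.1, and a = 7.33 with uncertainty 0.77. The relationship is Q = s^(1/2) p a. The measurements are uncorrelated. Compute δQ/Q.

0.164

For a monomial Q ∝ s^(1/2), p, a, fractional errors add in quadrature:
  (½·δs/s)² = (0.5×0.102)² = 0.00259;  (1·δp/p)² = (1×0.116)² = 0.0134;  (1·δa/a)² = (1×0.105)² = 0.0110
δQ/Q = √(0.0270) = 0.164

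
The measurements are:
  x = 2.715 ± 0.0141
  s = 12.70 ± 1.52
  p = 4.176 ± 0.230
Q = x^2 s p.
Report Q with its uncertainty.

Since Q is a product/quotient, work with relative uncertainties:
  (2·δx/x)² = (2×0.00519)² = 0.000108;  (1·δs/s)² = (1×0.120)² = 0.0143;  (1·δp/p)² = (1×0.0551)² = 0.00303
δQ/Q = √(0.0175) = 0.132
Q = 390.9, so δQ = 0.132 × 390.9 = 51.7.

390.9 ± 51.7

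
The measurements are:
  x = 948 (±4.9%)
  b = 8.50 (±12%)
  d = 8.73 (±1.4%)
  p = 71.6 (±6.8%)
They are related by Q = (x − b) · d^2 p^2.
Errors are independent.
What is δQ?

5.41e+07

Let u = x − b = 940. δu = √(δx² + δb²) = √(2160 + 1.04) = 46.5, so δu/u = 0.0495.
Q is then a monomial in u, d, p:
δQ/Q = √((δu/u)² + (2·δd/d)² + (2·δp/p)²) = √(0.00245 + 0.000784 + 0.0185) = 0.147
Q = 3.67e+08, so δQ = 0.147 × 3.67e+08 = 5.41e+07.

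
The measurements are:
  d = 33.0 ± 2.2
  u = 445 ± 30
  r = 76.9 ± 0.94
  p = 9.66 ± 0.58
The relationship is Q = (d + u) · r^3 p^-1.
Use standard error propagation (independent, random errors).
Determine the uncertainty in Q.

2.12e+06

Let w = d + u = 478. δw = √(δd² + δu²) = √(4.84 + 900) = 30.1, so δw/w = 0.0629.
Q is then a monomial in w, r, p:
δQ/Q = √((δw/w)² + (3·δr/r)² + (-1·δp/p)²) = √(0.00396 + 0.00134 + 0.00360) = 0.0944
Q = 2.25e+07, so δQ = 0.0944 × 2.25e+07 = 2.12e+06.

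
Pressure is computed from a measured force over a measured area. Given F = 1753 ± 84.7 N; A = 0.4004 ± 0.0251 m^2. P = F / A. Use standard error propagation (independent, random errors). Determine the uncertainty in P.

Products/powers → add relative errors in quadrature, weighted by exponent:
  (1·δF/F)² = (1×0.0483)² = 0.00233;  (-1·δA/A)² = (-1×0.0627)² = 0.00393
δP/P = √(0.00626) = 0.0791
P = 4378 Pa, so δP = 0.0791 × 4378 = 347 Pa.

347 Pa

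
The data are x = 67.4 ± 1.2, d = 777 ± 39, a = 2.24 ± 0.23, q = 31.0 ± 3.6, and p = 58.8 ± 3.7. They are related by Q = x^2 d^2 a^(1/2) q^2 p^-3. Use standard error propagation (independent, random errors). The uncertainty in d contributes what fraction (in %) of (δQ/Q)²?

9.73%

(δQ/Q)² = (2·δx/x)² + (2·δd/d)² + (½·δa/a)² + (2·δq/q)² + (-3·δp/p)²
  x term: (2×0.0178)² = 0.00127
  d term: (2×0.0502)² = 0.0101
  a term: (0.5×0.103)² = 0.00264
  q term: (2×0.116)² = 0.0539
  p term: (-3×0.0629)² = 0.0356
Total = 0.104. Share from d = 0.0101/0.104 = 0.0973.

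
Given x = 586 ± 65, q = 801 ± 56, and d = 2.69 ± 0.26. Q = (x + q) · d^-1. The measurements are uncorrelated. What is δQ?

59.2

Let u = x + q = 1390. δu = √(δx² + δq²) = √(4220 + 3140) = 85.8, so δu/u = 0.0619.
Q is then a monomial in u, d:
δQ/Q = √((δu/u)² + (-1·δd/d)²) = √(0.00383 + 0.00934) = 0.115
Q = 516, so δQ = 0.115 × 516 = 59.2.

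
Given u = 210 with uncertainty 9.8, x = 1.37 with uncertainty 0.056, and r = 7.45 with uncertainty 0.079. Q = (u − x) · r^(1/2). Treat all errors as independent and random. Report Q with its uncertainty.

Let w = u − x = 209. δw = √(δu² + δx²) = √(96.0 + 0.00314) = 9.80, so δw/w = 0.0470.
Q is then a monomial in w, r:
δQ/Q = √((δw/w)² + (½·δr/r)²) = √(0.00221 + 2.81e-05) = 0.0473
Q = 569, so δQ = 0.0473 × 569 = 26.9.

569 ± 26.9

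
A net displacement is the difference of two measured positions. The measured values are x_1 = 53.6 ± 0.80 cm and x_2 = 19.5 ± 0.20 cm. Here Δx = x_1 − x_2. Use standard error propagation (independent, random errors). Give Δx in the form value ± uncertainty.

34.1 ± 0.825 cm

For a sum/difference, combine absolute errors in quadrature:
  (δx_1)² = 0.640;  (δx_2)² = 0.0400
δΔx = √(0.680) = 0.825 cm
Δx = 34.1 cm.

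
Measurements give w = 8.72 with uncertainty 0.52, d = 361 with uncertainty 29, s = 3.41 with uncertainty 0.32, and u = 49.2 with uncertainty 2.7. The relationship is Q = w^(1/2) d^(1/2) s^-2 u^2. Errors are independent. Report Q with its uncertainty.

Each factor contributes (exponent × relative error)² to (δQ/Q)²:
  (½·δw/w)² = (0.5×0.0596)² = 0.000889;  (½·δd/d)² = (0.5×0.0803)² = 0.00161;  (-2·δs/s)² = (-2×0.0938)² = 0.0352;  (2·δu/u)² = (2×0.0549)² = 0.0120
δQ/Q = √(0.0498) = 0.223
Q = 11700, so δQ = 0.223 × 11700 = 2610.

11700 ± 2610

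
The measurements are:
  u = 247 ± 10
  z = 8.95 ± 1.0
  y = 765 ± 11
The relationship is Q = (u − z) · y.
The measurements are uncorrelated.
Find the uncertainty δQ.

Let w = u − z = 238. δw = √(δu² + δz²) = √(100 + 1.00) = 10.0, so δw/w = 0.0422.
Q is then a monomial in w, y:
δQ/Q = √((δw/w)² + (1·δy/y)²) = √(0.00178 + 0.000207) = 0.0446
Q = 1.82e+05, so δQ = 0.0446 × 1.82e+05 = 8120.

8120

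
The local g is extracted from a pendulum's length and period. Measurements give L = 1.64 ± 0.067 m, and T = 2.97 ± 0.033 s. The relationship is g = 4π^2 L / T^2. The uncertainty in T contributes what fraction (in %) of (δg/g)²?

(δg/g)² = (1·δL/L)² + (-2·δT/T)²
  L term: (1×0.0409)² = 0.00167
  T term: (-2×0.0111)² = 0.000494
Total = 0.00216. Share from T = 0.000494/0.00216 = 0.228.

22.8%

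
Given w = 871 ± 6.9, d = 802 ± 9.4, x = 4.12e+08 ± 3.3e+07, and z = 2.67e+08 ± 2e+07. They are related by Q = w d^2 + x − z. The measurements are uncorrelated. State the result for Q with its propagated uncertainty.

Let p = w·d^2 = 5.6e+08. δp/p = √((1·δw/w)² + (2·δd/d)²) = √(6.28e-05 + 0.000549) = 0.0247, so δp = 1.39e+07.
Q = p + x − z: δQ = √(δp² + δx² + δz²) = √(1.92e+14 + 1.09e+15 + 4e+14) = 4.1e+07
Q = 7.05e+08.

(7.05 ± 0.410) × 10^8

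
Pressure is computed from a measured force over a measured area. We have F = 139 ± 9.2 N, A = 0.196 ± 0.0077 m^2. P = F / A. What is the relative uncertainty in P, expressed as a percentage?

7.70%

Products/powers → add relative errors in quadrature, weighted by exponent:
  (1·δF/F)² = (1×0.0662)² = 0.00438;  (-1·δA/A)² = (-1×0.0393)² = 0.00154
δP/P = √(0.00592) = 0.0770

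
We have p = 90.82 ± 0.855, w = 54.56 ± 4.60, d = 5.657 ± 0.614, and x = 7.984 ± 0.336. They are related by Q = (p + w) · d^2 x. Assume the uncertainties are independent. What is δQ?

Let u = p + w = 145.4. δu = √(δp² + δw²) = √(0.731 + 21.2) = 4.68, so δu/u = 0.0322.
Q is then a monomial in u, d, x:
δQ/Q = √((δu/u)² + (2·δd/d)² + (1·δx/x)²) = √(0.00104 + 0.0471 + 0.00177) = 0.223
Q = 37140, so δQ = 0.223 × 37140 = 8300.

8300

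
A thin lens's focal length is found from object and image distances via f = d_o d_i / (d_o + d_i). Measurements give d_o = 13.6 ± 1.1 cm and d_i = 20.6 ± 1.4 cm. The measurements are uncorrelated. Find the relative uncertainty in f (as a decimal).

∂f/∂d_o = (d_i/(d_o+d_i))² = 0.363;  ∂f/∂d_i = (d_o/(d_o+d_i))² = 0.158
δf = √((∂f/∂d_o · δd_o)² + (∂f/∂d_i · δd_i)²) = √(0.159 + 0.0490) = 0.456 cm
f = 8.19 cm, so δf/f = 0.456/8.19 = 0.0557.

0.0557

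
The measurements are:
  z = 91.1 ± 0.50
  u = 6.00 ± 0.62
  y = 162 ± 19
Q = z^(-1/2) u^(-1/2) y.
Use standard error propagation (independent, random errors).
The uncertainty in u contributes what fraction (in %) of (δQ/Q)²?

16.2%

(δQ/Q)² = (−½·δz/z)² + (−½·δu/u)² + (1·δy/y)²
  z term: (-0.5×0.00549)² = 7.53e-06
  u term: (-0.5×0.103)² = 0.00267
  y term: (1×0.117)² = 0.0138
Total = 0.0164. Share from u = 0.00267/0.0164 = 0.162.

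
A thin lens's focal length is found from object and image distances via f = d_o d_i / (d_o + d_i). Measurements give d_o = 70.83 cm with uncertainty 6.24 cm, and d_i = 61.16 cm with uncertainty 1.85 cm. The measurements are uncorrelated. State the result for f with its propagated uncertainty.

32.82 ± 1.44 cm

∂f/∂d_o = (d_i/(d_o+d_i))² = 0.215;  ∂f/∂d_i = (d_o/(d_o+d_i))² = 0.288
δf = √((∂f/∂d_o · δd_o)² + (∂f/∂d_i · δd_i)²) = √(1.80 + 0.284) = 1.44 cm
f = 32.82 cm.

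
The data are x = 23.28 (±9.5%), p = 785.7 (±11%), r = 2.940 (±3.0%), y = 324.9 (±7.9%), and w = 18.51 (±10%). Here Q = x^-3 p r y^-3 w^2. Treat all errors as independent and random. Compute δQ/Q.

Each factor contributes (exponent × relative error)² to (δQ/Q)²:
  (-3·δx/x)² = (-3×0.0950)² = 0.0812;  (1·δp/p)² = (1×0.110)² = 0.0121;  (1·δr/r)² = (1×0.0300)² = 0.000900;  (-3·δy/y)² = (-3×0.0790)² = 0.0562;  (2·δw/w)² = (2×0.100)² = 0.0400
δQ/Q = √(0.190) = 0.436

0.436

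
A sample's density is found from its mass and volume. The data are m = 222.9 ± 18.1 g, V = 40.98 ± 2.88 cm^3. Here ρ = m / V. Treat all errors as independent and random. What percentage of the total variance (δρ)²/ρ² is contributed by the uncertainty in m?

(δρ/ρ)² = (1·δm/m)² + (-1·δV/V)²
  m term: (1×0.0812)² = 0.00659
  V term: (-1×0.0703)² = 0.00494
Total = 0.0115. Share from m = 0.00659/0.0115 = 0.572.

57.2%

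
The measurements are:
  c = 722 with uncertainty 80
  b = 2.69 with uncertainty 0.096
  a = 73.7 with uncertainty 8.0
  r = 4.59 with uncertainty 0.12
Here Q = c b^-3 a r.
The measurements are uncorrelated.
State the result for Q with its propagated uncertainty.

Since Q is a product/quotient, work with relative uncertainties:
  (1·δc/c)² = (1×0.111)² = 0.0123;  (-3·δb/b)² = (-3×0.0357)² = 0.0115;  (1·δa/a)² = (1×0.109)² = 0.0118;  (1·δr/r)² = (1×0.0261)² = 0.000683
δQ/Q = √(0.0362) = 0.190
Q = 12500, so δQ = 0.190 × 12500 = 2390.

12500 ± 2390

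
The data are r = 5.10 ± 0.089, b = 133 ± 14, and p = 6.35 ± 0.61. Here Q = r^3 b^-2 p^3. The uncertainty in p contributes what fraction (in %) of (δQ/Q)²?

63.8%

(δQ/Q)² = (3·δr/r)² + (-2·δb/b)² + (3·δp/p)²
  r term: (3×0.0175)² = 0.00274
  b term: (-2×0.105)² = 0.0443
  p term: (3×0.0961)² = 0.0831
Total = 0.130. Share from p = 0.0831/0.130 = 0.638.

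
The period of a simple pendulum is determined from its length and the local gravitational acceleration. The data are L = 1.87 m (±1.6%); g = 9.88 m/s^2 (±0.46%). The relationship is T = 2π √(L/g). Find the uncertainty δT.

For a monomial T ∝ L^(1/2), g^(-1/2), fractional errors add in quadrature:
  (½·δL/L)² = (0.5×0.0160)² = 6.4e-05;  (−½·δg/g)² = (-0.5×0.00460)² = 5.29e-06
δT/T = √(6.93e-05) = 0.00832
T = 2.73 s, so δT = 0.00832 × 2.73 = 0.0228 s.

0.0228 s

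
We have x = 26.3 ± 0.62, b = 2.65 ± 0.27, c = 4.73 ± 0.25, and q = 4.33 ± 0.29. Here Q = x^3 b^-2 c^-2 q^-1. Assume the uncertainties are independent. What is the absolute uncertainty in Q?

Since Q is a product/quotient, work with relative uncertainties:
  (3·δx/x)² = (3×0.0236)² = 0.00500;  (-2·δb/b)² = (-2×0.102)² = 0.0415;  (-2·δc/c)² = (-2×0.0529)² = 0.0112;  (-1·δq/q)² = (-1×0.0670)² = 0.00449
δQ/Q = √(0.0622) = 0.249
Q = 26.7, so δQ = 0.249 × 26.7 = 6.67.

6.67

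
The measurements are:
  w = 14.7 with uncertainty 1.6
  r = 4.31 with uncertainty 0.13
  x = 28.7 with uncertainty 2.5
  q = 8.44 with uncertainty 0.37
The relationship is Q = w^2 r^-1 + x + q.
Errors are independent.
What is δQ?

11.3

Let p = w^2·r^-1 = 50.1. δp/p = √((2·δw/w)² + (-1·δr/r)²) = √(0.0474 + 0.000910) = 0.220, so δp = 11.0.
Q = p + x + q: δQ = √(δp² + δx² + δq²) = √(121 + 6.25 + 0.137) = 11.3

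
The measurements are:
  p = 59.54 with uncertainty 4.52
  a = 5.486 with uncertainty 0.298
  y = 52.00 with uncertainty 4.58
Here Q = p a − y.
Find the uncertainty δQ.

30.8

Let w = p·a = 326.6. δw/w = √((1·δp/p)² + (1·δa/a)²) = √(0.00576 + 0.00295) = 0.0933, so δw = 30.5.
Q = w − y: δQ = √(δw² + δy²) = √(930 + 21.0) = 30.8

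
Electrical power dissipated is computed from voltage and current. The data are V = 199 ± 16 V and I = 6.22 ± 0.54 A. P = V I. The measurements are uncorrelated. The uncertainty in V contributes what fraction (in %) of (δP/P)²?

46.2%

(δP/P)² = (1·δV/V)² + (1·δI/I)²
  V term: (1×0.0804)² = 0.00646
  I term: (1×0.0868)² = 0.00754
Total = 0.0140. Share from V = 0.00646/0.0140 = 0.462.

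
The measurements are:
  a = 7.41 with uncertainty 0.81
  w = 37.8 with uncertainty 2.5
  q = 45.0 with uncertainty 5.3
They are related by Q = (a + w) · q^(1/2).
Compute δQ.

25.1

Let u = a + w = 45.2. δu = √(δa² + δw²) = √(0.656 + 6.25) = 2.63, so δu/u = 0.0581.
Q is then a monomial in u, q:
δQ/Q = √((δu/u)² + (½·δq/q)²) = √(0.00338 + 0.00347) = 0.0827
Q = 303, so δQ = 0.0827 × 303 = 25.1.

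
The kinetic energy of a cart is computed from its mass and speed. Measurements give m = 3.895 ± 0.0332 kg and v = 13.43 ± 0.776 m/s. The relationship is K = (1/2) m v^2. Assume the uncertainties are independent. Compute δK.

40.7 J

For a monomial K ∝ m, v^2, fractional errors add in quadrature:
  (1·δm/m)² = (1×0.00852)² = 7.27e-05;  (2·δv/v)² = (2×0.0578)² = 0.0134
δK/K = √(0.0134) = 0.116
K = 351.3 J, so δK = 0.116 × 351.3 = 40.7 J.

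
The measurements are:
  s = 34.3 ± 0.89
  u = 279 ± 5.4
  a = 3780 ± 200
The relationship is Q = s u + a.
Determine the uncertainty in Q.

Let p = s·u = 9570. δp/p = √((1·δs/s)² + (1·δu/u)²) = √(0.000673 + 0.000375) = 0.0324, so δp = 310.
Q = p + a: δQ = √(δp² + δa²) = √(96000 + 40000) = 369

369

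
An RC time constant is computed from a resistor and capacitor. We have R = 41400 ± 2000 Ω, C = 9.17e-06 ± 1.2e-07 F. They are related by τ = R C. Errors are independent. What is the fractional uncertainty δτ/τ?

Since τ is a product/quotient, work with relative uncertainties:
  (1·δR/R)² = (1×0.0483)² = 0.00233;  (1·δC/C)² = (1×0.0131)² = 0.000171
δτ/τ = √(0.00251) = 0.0501

0.0501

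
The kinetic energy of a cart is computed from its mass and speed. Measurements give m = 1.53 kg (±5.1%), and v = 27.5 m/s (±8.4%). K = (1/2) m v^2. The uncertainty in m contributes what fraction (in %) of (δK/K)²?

(δK/K)² = (1·δm/m)² + (2·δv/v)²
  m term: (1×0.0510)² = 0.00260
  v term: (2×0.0840)² = 0.0282
Total = 0.0308. Share from m = 0.00260/0.0308 = 0.0844.

8.44%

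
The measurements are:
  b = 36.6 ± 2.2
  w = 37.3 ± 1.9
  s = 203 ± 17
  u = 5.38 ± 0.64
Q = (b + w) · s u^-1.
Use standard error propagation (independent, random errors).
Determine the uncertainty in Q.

420

Let h = b + w = 73.9. δh = √(δb² + δw²) = √(4.84 + 3.61) = 2.91, so δh/h = 0.0393.
Q is then a monomial in h, s, u:
δQ/Q = √((δh/h)² + (1·δs/s)² + (-1·δu/u)²) = √(0.00155 + 0.00701 + 0.0142) = 0.151
Q = 2790, so δQ = 0.151 × 2790 = 420.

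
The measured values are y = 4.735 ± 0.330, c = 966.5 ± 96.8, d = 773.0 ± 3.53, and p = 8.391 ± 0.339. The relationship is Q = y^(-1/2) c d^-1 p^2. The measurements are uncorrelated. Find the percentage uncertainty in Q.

Q is a product of powers, so relative uncertainties combine in quadrature:
  (−½·δy/y)² = (-0.5×0.0697)² = 0.00121;  (1·δc/c)² = (1×0.100)² = 0.0100;  (-1·δd/d)² = (-1×0.00457)² = 2.09e-05;  (2·δp/p)² = (2×0.0404)² = 0.00653
δQ/Q = √(0.0178) = 0.133

13.3%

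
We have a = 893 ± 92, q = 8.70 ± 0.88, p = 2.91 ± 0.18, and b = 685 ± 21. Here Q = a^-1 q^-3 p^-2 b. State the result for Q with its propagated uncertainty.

(1.38 ± 0.474) × 10^-4

Since Q is a product/quotient, work with relative uncertainties:
  (-1·δa/a)² = (-1×0.103)² = 0.0106;  (-3·δq/q)² = (-3×0.101)² = 0.0921;  (-2·δp/p)² = (-2×0.0619)² = 0.0153;  (1·δb/b)² = (1×0.0307)² = 0.000940
δQ/Q = √(0.119) = 0.345
Q = 0.000138, so δQ = 0.345 × 0.000138 = 4.74e-05.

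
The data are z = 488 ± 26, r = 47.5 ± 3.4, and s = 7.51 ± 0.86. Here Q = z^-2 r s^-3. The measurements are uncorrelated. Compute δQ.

1.73e-07

Products/powers → add relative errors in quadrature, weighted by exponent:
  (-2·δz/z)² = (-2×0.0533)² = 0.0114;  (1·δr/r)² = (1×0.0716)² = 0.00512;  (-3·δs/s)² = (-3×0.115)² = 0.118
δQ/Q = √(0.134) = 0.367
Q = 4.71e-07, so δQ = 0.367 × 4.71e-07 = 1.73e-07.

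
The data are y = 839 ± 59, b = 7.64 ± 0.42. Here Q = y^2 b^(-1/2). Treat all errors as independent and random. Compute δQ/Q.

0.143

Q is a product of powers, so relative uncertainties combine in quadrature:
  (2·δy/y)² = (2×0.0703)² = 0.0198;  (−½·δb/b)² = (-0.5×0.0550)² = 0.000756
δQ/Q = √(0.0205) = 0.143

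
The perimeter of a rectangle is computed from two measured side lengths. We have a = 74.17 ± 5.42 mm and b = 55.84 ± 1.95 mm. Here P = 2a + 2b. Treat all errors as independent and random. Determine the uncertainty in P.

P is a linear combination, so absolute uncertainties add in quadrature:
  (2·δa)² = 118;  (2·δb)² = 15.2
δP = √(133) = 11.5 mm

11.5 mm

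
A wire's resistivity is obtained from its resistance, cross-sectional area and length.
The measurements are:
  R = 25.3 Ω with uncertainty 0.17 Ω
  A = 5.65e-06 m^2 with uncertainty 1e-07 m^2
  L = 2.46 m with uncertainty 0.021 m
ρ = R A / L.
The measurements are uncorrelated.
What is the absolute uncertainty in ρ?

1.21e-06 Ω·m

Relative error in a monomial: (δρ/ρ)² = Σ (nᵢ · δxᵢ/xᵢ)².
  (1·δR/R)² = (1×0.00672)² = 4.51e-05;  (1·δA/A)² = (1×0.0177)² = 0.000313;  (-1·δL/L)² = (-1×0.00854)² = 7.29e-05
δρ/ρ = √(0.000431) = 0.0208
ρ = 5.81e-05 Ω·m, so δρ = 0.0208 × 5.81e-05 = 1.21e-06 Ω·m.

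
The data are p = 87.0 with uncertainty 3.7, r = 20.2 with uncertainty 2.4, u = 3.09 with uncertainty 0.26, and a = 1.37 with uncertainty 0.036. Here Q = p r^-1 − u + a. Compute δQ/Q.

Let w = p·r^-1 = 4.31. δw/w = √((1·δp/p)² + (-1·δr/r)²) = √(0.00181 + 0.0141) = 0.126, so δw = 0.544.
Q = w − u + a: δQ = √(δw² + δu² + δa²) = √(0.295 + 0.0676 + 0.00130) = 0.604
Q = 2.59, so δQ/Q = 0.604/2.59 = 0.233.

0.233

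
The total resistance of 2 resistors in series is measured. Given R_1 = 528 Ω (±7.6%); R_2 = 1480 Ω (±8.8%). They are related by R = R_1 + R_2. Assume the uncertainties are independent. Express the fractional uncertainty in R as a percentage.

Sums and differences: (δR)² = Σ (cᵢ δxᵢ)².
  (δR_1)² = 1610;  (δR_2)² = 17000
δR = √(18600) = 136 Ω
R = 2010 Ω, so δR/R = 136/2010 = 0.0679.

6.79%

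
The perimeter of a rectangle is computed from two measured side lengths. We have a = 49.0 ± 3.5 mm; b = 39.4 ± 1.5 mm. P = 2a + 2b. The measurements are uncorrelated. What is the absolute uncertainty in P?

7.62 mm

For a sum/difference, combine absolute errors in quadrature:
  (2·δa)² = 49.0;  (2·δb)² = 9.00
δP = √(58.0) = 7.62 mm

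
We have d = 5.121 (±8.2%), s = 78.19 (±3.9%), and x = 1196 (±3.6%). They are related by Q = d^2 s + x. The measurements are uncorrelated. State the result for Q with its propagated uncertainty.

3247 ± 348

Let p = d^2·s = 2051. δp/p = √((2·δd/d)² + (1·δs/s)²) = √(0.0269 + 0.00152) = 0.169, so δp = 346.
Q = p + x: δQ = √(δp² + δx²) = √(1.19e+05 + 1850) = 348
Q = 3247.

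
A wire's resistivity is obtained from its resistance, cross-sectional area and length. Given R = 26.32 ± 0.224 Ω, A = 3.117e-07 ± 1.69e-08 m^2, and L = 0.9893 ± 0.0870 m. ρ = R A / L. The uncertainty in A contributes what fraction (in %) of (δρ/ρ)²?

27.4%

(δρ/ρ)² = (1·δR/R)² + (1·δA/A)² + (-1·δL/L)²
  R term: (1×0.00851)² = 7.24e-05
  A term: (1×0.0542)² = 0.00294
  L term: (-1×0.0879)² = 0.00773
Total = 0.0107. Share from A = 0.00294/0.0107 = 0.274.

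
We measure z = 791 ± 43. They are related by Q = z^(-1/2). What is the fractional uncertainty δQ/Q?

0.0272

Q ∝ z^(-1/2), so δQ/Q = |−½| · δz/z = 0.5 × 0.0544 = 0.0272.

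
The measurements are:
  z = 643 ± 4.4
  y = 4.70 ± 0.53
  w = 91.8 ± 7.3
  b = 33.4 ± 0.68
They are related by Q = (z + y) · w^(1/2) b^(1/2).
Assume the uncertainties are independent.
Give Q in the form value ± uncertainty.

Let u = z + y = 648. δu = √(δz² + δy²) = √(19.4 + 0.281) = 4.43, so δu/u = 0.00684.
Q is then a monomial in u, w, b:
δQ/Q = √((δu/u)² + (½·δw/w)² + (½·δb/b)²) = √(4.68e-05 + 0.00158 + 0.000104) = 0.0416
Q = 35900, so δQ = 0.0416 × 35900 = 1490.

35900 ± 1490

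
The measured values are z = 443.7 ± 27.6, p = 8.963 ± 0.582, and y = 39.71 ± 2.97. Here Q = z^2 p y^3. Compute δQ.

2.92e+10

Relative error in a monomial: (δQ/Q)² = Σ (nᵢ · δxᵢ/xᵢ)².
  (2·δz/z)² = (2×0.0622)² = 0.0155;  (1·δp/p)² = (1×0.0649)² = 0.00422;  (3·δy/y)² = (3×0.0748)² = 0.0503
δQ/Q = √(0.0700) = 0.265
Q = 1.105e+11, so δQ = 0.265 × 1.105e+11 = 2.92e+10.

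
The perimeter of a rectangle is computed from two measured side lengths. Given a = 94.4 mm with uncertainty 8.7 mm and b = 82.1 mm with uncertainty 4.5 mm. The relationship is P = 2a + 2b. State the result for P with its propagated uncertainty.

Each term contributes (cᵢ δxᵢ)² to (δP)²:
  (2·δa)² = 303;  (2·δb)² = 81.0
δP = √(384) = 19.6 mm
P = 353 mm.

353 ± 19.6 mm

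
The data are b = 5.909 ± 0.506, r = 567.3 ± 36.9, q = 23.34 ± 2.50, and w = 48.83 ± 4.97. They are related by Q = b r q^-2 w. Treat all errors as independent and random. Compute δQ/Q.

For a monomial Q ∝ b, r, q^-2, w, fractional errors add in quadrature:
  (1·δb/b)² = (1×0.0856)² = 0.00733;  (1·δr/r)² = (1×0.0650)² = 0.00423;  (-2·δq/q)² = (-2×0.107)² = 0.0459;  (1·δw/w)² = (1×0.102)² = 0.0104
δQ/Q = √(0.0678) = 0.260

0.260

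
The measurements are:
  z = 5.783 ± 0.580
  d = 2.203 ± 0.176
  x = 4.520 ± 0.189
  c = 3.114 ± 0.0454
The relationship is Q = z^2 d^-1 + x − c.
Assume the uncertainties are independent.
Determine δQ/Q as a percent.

Let p = z^2·d^-1 = 15.18. δp/p = √((2·δz/z)² + (-1·δd/d)²) = √(0.0402 + 0.00638) = 0.216, so δp = 3.28.
Q = p + x − c: δQ = √(δp² + δx² + δc²) = √(10.7 + 0.0357 + 0.00206) = 3.28
Q = 16.59, so δQ/Q = 3.28/16.59 = 0.198.

19.8%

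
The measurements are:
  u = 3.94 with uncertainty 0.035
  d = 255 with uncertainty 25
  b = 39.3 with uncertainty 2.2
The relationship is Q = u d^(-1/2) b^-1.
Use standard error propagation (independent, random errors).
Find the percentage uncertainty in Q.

7.49%

Relative error in a monomial: (δQ/Q)² = Σ (nᵢ · δxᵢ/xᵢ)².
  (1·δu/u)² = (1×0.00888)² = 7.89e-05;  (−½·δd/d)² = (-0.5×0.0980)² = 0.00240;  (-1·δb/b)² = (-1×0.0560)² = 0.00313
δQ/Q = √(0.00562) = 0.0749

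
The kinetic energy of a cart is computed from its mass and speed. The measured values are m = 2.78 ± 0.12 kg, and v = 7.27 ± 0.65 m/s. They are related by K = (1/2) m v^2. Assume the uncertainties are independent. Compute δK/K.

K is a product of powers, so relative uncertainties combine in quadrature:
  (1·δm/m)² = (1×0.0432)² = 0.00186;  (2·δv/v)² = (2×0.0894)² = 0.0320
δK/K = √(0.0338) = 0.184

0.184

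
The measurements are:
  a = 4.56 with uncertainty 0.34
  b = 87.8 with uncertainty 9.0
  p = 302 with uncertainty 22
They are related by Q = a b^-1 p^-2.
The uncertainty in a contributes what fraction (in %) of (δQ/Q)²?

(δQ/Q)² = (1·δa/a)² + (-1·δb/b)² + (-2·δp/p)²
  a term: (1×0.0746)² = 0.00556
  b term: (-1×0.103)² = 0.0105
  p term: (-2×0.0728)² = 0.0212
Total = 0.0373. Share from a = 0.00556/0.0373 = 0.149.

14.9%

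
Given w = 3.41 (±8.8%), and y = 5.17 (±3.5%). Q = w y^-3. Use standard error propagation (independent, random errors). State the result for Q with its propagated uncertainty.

0.0247 ± 0.00338

Since Q is a product/quotient, work with relative uncertainties:
  (1·δw/w)² = (1×0.0880)² = 0.00774;  (-3·δy/y)² = (-3×0.0350)² = 0.0110
δQ/Q = √(0.0188) = 0.137
Q = 0.0247, so δQ = 0.137 × 0.0247 = 0.00338.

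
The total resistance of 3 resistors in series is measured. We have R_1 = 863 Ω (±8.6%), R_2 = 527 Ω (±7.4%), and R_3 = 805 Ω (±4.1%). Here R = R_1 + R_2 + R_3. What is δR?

90.1 Ω

Absolute uncertainties add in quadrature for a linear combination:
  (δR_1)² = 5510;  (δR_2)² = 1520;  (δR_3)² = 1090
δR = √(8120) = 90.1 Ω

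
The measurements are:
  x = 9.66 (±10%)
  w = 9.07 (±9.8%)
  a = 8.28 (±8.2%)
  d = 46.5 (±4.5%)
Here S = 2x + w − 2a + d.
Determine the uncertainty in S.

3.28

For a sum/difference, combine absolute errors in quadrature:
  (2·δx)² = 3.73;  (δw)² = 0.790;  (2·δa)² = 1.84;  (δd)² = 4.38
δS = √(10.7) = 3.28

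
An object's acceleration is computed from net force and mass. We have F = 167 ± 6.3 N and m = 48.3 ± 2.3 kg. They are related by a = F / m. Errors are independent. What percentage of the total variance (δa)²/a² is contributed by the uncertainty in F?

(δa/a)² = (1·δF/F)² + (-1·δm/m)²
  F term: (1×0.0377)² = 0.00142
  m term: (-1×0.0476)² = 0.00227
Total = 0.00369. Share from F = 0.00142/0.00369 = 0.386.

38.6%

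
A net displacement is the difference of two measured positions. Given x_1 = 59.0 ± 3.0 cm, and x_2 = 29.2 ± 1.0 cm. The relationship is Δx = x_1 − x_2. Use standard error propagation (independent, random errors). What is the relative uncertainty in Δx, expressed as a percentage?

Each term contributes (cᵢ δxᵢ)² to (δΔx)²:
  (δx_1)² = 9.00;  (δx_2)² = 1.00
δΔx = √(10.0) = 3.16 cm
Δx = 29.8 cm, so δΔx/Δx = 3.16/29.8 = 0.106.

10.6%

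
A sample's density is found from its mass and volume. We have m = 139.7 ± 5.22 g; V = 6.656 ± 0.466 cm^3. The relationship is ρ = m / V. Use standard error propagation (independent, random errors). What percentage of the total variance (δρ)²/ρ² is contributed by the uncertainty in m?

22.2%

(δρ/ρ)² = (1·δm/m)² + (-1·δV/V)²
  m term: (1×0.0374)² = 0.00140
  V term: (-1×0.0700)² = 0.00490
Total = 0.00630. Share from m = 0.00140/0.00630 = 0.222.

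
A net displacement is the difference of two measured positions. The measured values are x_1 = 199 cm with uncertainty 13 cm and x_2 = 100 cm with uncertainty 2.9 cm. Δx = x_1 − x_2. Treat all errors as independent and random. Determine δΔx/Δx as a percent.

Absolute uncertainties add in quadrature for a linear combination:
  (δx_1)² = 169;  (δx_2)² = 8.41
δΔx = √(177) = 13.3 cm
Δx = 99.0 cm, so δΔx/Δx = 13.3/99.0 = 0.135.

13.5%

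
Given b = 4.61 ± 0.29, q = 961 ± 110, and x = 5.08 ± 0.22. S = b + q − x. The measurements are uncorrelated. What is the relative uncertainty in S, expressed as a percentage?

11.5%

Each term contributes (cᵢ δxᵢ)² to (δS)²:
  (δb)² = 0.0841;  (δq)² = 12100;  (δx)² = 0.0484
δS = √(12100) = 110
S = 961, so δS/S = 110/961 = 0.115.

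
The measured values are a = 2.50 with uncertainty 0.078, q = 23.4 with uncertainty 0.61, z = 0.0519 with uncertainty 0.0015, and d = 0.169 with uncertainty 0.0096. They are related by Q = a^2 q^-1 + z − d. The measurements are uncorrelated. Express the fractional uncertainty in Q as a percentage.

13.7%

Let p = a^2·q^-1 = 0.267. δp/p = √((2·δa/a)² + (-1·δq/q)²) = √(0.00389 + 0.000680) = 0.0676, so δp = 0.0181.
Q = p + z − d: δQ = √(δp² + δz² + δd²) = √(0.000326 + 2.25e-06 + 9.22e-05) = 0.0205
Q = 0.150, so δQ/Q = 0.0205/0.150 = 0.137.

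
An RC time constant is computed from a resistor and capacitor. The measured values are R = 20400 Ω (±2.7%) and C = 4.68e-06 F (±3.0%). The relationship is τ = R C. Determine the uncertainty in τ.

For a monomial τ ∝ R, C, fractional errors add in quadrature:
  (1·δR/R)² = (1×0.0270)² = 0.000729;  (1·δC/C)² = (1×0.0300)² = 0.000900
δτ/τ = √(0.00163) = 0.0404
τ = 0.0955 s, so δτ = 0.0404 × 0.0955 = 0.00385 s.

0.00385 s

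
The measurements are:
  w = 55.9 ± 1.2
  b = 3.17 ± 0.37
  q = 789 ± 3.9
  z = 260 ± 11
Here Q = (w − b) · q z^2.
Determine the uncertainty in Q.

Let u = w − b = 52.7. δu = √(δw² + δb²) = √(1.44 + 0.137) = 1.26, so δu/u = 0.0238.
Q is then a monomial in u, q, z:
δQ/Q = √((δu/u)² + (1·δq/q)² + (2·δz/z)²) = √(0.000567 + 2.44e-05 + 0.00716) = 0.0880
Q = 2.81e+09, so δQ = 0.0880 × 2.81e+09 = 2.48e+08.

2.48e+08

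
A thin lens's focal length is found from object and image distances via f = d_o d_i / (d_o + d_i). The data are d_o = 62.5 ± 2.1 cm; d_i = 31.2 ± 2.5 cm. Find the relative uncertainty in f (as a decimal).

∂f/∂d_o = (d_i/(d_o+d_i))² = 0.111;  ∂f/∂d_i = (d_o/(d_o+d_i))² = 0.445
δf = √((∂f/∂d_o · δd_o)² + (∂f/∂d_i · δd_i)²) = √(0.0542 + 1.24) = 1.14 cm
f = 20.8 cm, so δf/f = 1.14/20.8 = 0.0546.

0.0546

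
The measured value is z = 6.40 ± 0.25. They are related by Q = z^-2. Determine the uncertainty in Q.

Q ∝ z^-2, so δQ/Q = |-2| · δz/z = 2 × 0.0391 = 0.0781.
Q = 0.0244, so δQ = 0.0781 × 0.0244 = 0.00191.

0.00191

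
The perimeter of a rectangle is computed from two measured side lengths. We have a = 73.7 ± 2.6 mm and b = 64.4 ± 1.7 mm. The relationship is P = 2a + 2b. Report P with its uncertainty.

Sums and differences: (δP)² = Σ (cᵢ δxᵢ)².
  (2·δa)² = 27.0;  (2·δb)² = 11.6
δP = √(38.6) = 6.21 mm
P = 276 mm.

276 ± 6.21 mm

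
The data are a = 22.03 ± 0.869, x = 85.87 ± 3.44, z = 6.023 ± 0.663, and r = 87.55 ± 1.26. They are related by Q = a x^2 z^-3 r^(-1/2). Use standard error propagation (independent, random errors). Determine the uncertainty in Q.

Relative error in a monomial: (δQ/Q)² = Σ (nᵢ · δxᵢ/xᵢ)².
  (1·δa/a)² = (1×0.0394)² = 0.00156;  (2·δx/x)² = (2×0.0401)² = 0.00642;  (-3·δz/z)² = (-3×0.110)² = 0.109;  (−½·δr/r)² = (-0.5×0.0144)² = 5.18e-05
δQ/Q = √(0.117) = 0.342
Q = 79.46, so δQ = 0.342 × 79.46 = 27.2.

27.2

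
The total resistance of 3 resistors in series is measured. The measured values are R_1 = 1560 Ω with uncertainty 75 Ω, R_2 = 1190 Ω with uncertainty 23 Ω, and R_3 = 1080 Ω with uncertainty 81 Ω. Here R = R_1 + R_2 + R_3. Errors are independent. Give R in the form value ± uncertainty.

3830 ± 113 Ω

R is a linear combination, so absolute uncertainties add in quadrature:
  (δR_1)² = 5620;  (δR_2)² = 529;  (δR_3)² = 6560
δR = √(12700) = 113 Ω
R = 3830 Ω.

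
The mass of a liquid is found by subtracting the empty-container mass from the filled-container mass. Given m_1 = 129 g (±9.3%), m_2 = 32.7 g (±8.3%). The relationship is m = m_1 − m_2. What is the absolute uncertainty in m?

For a sum/difference, combine absolute errors in quadrature:
  (δm_1)² = 144;  (δm_2)² = 7.37
δm = √(151) = 12.3 g

12.3 g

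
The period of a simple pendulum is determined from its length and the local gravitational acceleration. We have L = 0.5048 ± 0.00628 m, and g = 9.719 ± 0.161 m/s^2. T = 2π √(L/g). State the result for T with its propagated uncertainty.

Relative error in a monomial: (δT/T)² = Σ (nᵢ · δxᵢ/xᵢ)².
  (½·δL/L)² = (0.5×0.0124)² = 3.87e-05;  (−½·δg/g)² = (-0.5×0.0166)² = 6.86e-05
δT/T = √(0.000107) = 0.0104
T = 1.432 s, so δT = 0.0104 × 1.432 = 0.0148 s.

1.432 ± 0.0148 s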